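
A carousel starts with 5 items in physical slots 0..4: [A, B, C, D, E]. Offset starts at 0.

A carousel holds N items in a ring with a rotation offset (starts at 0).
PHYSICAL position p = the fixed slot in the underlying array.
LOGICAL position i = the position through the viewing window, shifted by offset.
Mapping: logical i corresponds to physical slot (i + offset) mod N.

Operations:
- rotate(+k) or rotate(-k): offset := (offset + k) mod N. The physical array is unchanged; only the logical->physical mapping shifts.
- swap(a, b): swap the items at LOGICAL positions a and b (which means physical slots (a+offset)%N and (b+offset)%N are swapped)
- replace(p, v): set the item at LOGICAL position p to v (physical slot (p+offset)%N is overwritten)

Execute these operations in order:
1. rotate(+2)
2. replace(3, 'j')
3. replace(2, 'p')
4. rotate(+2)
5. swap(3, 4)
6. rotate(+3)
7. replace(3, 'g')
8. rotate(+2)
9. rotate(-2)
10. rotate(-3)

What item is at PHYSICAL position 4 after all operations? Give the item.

Answer: p

Derivation:
After op 1 (rotate(+2)): offset=2, physical=[A,B,C,D,E], logical=[C,D,E,A,B]
After op 2 (replace(3, 'j')): offset=2, physical=[j,B,C,D,E], logical=[C,D,E,j,B]
After op 3 (replace(2, 'p')): offset=2, physical=[j,B,C,D,p], logical=[C,D,p,j,B]
After op 4 (rotate(+2)): offset=4, physical=[j,B,C,D,p], logical=[p,j,B,C,D]
After op 5 (swap(3, 4)): offset=4, physical=[j,B,D,C,p], logical=[p,j,B,D,C]
After op 6 (rotate(+3)): offset=2, physical=[j,B,D,C,p], logical=[D,C,p,j,B]
After op 7 (replace(3, 'g')): offset=2, physical=[g,B,D,C,p], logical=[D,C,p,g,B]
After op 8 (rotate(+2)): offset=4, physical=[g,B,D,C,p], logical=[p,g,B,D,C]
After op 9 (rotate(-2)): offset=2, physical=[g,B,D,C,p], logical=[D,C,p,g,B]
After op 10 (rotate(-3)): offset=4, physical=[g,B,D,C,p], logical=[p,g,B,D,C]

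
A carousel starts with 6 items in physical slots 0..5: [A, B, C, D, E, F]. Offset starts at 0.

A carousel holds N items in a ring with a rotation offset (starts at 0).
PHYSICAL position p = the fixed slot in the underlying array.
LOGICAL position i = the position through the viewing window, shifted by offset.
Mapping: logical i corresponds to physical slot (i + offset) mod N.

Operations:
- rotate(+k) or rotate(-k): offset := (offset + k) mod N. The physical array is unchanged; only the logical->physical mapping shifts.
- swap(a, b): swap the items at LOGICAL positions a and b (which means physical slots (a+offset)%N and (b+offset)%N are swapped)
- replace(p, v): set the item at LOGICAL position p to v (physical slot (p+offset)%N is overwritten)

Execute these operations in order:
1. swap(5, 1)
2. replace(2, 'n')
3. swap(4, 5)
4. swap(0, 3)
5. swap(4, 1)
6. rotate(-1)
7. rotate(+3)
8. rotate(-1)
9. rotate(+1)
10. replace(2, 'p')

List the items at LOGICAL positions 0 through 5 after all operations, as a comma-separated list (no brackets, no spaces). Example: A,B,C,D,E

Answer: n,A,p,E,D,B

Derivation:
After op 1 (swap(5, 1)): offset=0, physical=[A,F,C,D,E,B], logical=[A,F,C,D,E,B]
After op 2 (replace(2, 'n')): offset=0, physical=[A,F,n,D,E,B], logical=[A,F,n,D,E,B]
After op 3 (swap(4, 5)): offset=0, physical=[A,F,n,D,B,E], logical=[A,F,n,D,B,E]
After op 4 (swap(0, 3)): offset=0, physical=[D,F,n,A,B,E], logical=[D,F,n,A,B,E]
After op 5 (swap(4, 1)): offset=0, physical=[D,B,n,A,F,E], logical=[D,B,n,A,F,E]
After op 6 (rotate(-1)): offset=5, physical=[D,B,n,A,F,E], logical=[E,D,B,n,A,F]
After op 7 (rotate(+3)): offset=2, physical=[D,B,n,A,F,E], logical=[n,A,F,E,D,B]
After op 8 (rotate(-1)): offset=1, physical=[D,B,n,A,F,E], logical=[B,n,A,F,E,D]
After op 9 (rotate(+1)): offset=2, physical=[D,B,n,A,F,E], logical=[n,A,F,E,D,B]
After op 10 (replace(2, 'p')): offset=2, physical=[D,B,n,A,p,E], logical=[n,A,p,E,D,B]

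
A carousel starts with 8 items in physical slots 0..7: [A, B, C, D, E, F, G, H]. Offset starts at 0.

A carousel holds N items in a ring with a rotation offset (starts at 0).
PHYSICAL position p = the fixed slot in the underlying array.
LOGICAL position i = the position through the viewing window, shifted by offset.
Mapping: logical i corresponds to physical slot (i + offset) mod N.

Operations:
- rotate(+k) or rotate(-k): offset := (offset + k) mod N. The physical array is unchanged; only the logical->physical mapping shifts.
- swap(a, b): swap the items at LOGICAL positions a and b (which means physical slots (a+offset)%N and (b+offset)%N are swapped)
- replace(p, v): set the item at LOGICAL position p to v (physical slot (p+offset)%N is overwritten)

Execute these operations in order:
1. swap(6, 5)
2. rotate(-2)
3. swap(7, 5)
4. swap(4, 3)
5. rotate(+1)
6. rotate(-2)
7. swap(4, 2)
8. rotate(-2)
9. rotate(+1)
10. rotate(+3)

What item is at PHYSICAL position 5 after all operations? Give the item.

After op 1 (swap(6, 5)): offset=0, physical=[A,B,C,D,E,G,F,H], logical=[A,B,C,D,E,G,F,H]
After op 2 (rotate(-2)): offset=6, physical=[A,B,C,D,E,G,F,H], logical=[F,H,A,B,C,D,E,G]
After op 3 (swap(7, 5)): offset=6, physical=[A,B,C,G,E,D,F,H], logical=[F,H,A,B,C,G,E,D]
After op 4 (swap(4, 3)): offset=6, physical=[A,C,B,G,E,D,F,H], logical=[F,H,A,C,B,G,E,D]
After op 5 (rotate(+1)): offset=7, physical=[A,C,B,G,E,D,F,H], logical=[H,A,C,B,G,E,D,F]
After op 6 (rotate(-2)): offset=5, physical=[A,C,B,G,E,D,F,H], logical=[D,F,H,A,C,B,G,E]
After op 7 (swap(4, 2)): offset=5, physical=[A,H,B,G,E,D,F,C], logical=[D,F,C,A,H,B,G,E]
After op 8 (rotate(-2)): offset=3, physical=[A,H,B,G,E,D,F,C], logical=[G,E,D,F,C,A,H,B]
After op 9 (rotate(+1)): offset=4, physical=[A,H,B,G,E,D,F,C], logical=[E,D,F,C,A,H,B,G]
After op 10 (rotate(+3)): offset=7, physical=[A,H,B,G,E,D,F,C], logical=[C,A,H,B,G,E,D,F]

Answer: D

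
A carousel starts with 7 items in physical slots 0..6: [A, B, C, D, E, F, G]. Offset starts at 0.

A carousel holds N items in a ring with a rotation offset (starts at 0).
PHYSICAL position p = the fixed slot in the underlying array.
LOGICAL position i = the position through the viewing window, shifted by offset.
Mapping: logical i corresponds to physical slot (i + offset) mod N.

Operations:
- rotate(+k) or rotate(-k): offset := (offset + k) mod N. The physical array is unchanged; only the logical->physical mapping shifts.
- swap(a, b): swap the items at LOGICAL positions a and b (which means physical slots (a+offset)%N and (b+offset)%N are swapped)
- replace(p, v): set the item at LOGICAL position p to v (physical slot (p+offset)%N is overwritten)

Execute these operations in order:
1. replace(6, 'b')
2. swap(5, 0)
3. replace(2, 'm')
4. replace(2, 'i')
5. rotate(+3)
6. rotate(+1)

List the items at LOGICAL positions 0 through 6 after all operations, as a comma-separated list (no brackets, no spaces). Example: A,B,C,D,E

Answer: E,A,b,F,B,i,D

Derivation:
After op 1 (replace(6, 'b')): offset=0, physical=[A,B,C,D,E,F,b], logical=[A,B,C,D,E,F,b]
After op 2 (swap(5, 0)): offset=0, physical=[F,B,C,D,E,A,b], logical=[F,B,C,D,E,A,b]
After op 3 (replace(2, 'm')): offset=0, physical=[F,B,m,D,E,A,b], logical=[F,B,m,D,E,A,b]
After op 4 (replace(2, 'i')): offset=0, physical=[F,B,i,D,E,A,b], logical=[F,B,i,D,E,A,b]
After op 5 (rotate(+3)): offset=3, physical=[F,B,i,D,E,A,b], logical=[D,E,A,b,F,B,i]
After op 6 (rotate(+1)): offset=4, physical=[F,B,i,D,E,A,b], logical=[E,A,b,F,B,i,D]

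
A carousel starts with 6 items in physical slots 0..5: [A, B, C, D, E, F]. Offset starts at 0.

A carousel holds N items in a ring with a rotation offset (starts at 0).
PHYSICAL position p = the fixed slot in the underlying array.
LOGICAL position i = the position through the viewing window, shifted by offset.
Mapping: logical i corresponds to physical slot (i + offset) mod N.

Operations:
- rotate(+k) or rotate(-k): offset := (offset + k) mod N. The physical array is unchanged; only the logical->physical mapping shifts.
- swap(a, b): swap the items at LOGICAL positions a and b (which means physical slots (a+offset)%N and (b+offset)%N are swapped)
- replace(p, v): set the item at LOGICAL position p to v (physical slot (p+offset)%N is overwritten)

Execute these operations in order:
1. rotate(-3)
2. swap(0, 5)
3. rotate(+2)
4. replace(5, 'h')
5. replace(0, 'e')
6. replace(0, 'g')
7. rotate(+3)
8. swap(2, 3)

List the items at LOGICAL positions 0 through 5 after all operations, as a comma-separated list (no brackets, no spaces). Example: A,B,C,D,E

Answer: D,C,g,h,A,B

Derivation:
After op 1 (rotate(-3)): offset=3, physical=[A,B,C,D,E,F], logical=[D,E,F,A,B,C]
After op 2 (swap(0, 5)): offset=3, physical=[A,B,D,C,E,F], logical=[C,E,F,A,B,D]
After op 3 (rotate(+2)): offset=5, physical=[A,B,D,C,E,F], logical=[F,A,B,D,C,E]
After op 4 (replace(5, 'h')): offset=5, physical=[A,B,D,C,h,F], logical=[F,A,B,D,C,h]
After op 5 (replace(0, 'e')): offset=5, physical=[A,B,D,C,h,e], logical=[e,A,B,D,C,h]
After op 6 (replace(0, 'g')): offset=5, physical=[A,B,D,C,h,g], logical=[g,A,B,D,C,h]
After op 7 (rotate(+3)): offset=2, physical=[A,B,D,C,h,g], logical=[D,C,h,g,A,B]
After op 8 (swap(2, 3)): offset=2, physical=[A,B,D,C,g,h], logical=[D,C,g,h,A,B]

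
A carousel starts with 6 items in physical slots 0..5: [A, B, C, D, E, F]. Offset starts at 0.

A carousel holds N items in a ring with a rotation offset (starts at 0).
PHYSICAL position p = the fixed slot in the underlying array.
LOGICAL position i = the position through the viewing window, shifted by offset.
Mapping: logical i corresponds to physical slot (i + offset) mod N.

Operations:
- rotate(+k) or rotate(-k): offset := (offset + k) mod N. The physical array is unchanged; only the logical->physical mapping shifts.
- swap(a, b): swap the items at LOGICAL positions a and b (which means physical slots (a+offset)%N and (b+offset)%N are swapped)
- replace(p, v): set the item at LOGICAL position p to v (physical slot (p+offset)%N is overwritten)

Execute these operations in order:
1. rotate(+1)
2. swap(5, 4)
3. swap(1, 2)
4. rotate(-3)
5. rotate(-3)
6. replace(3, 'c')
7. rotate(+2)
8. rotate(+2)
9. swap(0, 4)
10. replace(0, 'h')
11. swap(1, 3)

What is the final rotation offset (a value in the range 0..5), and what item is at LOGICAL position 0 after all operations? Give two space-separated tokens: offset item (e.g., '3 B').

After op 1 (rotate(+1)): offset=1, physical=[A,B,C,D,E,F], logical=[B,C,D,E,F,A]
After op 2 (swap(5, 4)): offset=1, physical=[F,B,C,D,E,A], logical=[B,C,D,E,A,F]
After op 3 (swap(1, 2)): offset=1, physical=[F,B,D,C,E,A], logical=[B,D,C,E,A,F]
After op 4 (rotate(-3)): offset=4, physical=[F,B,D,C,E,A], logical=[E,A,F,B,D,C]
After op 5 (rotate(-3)): offset=1, physical=[F,B,D,C,E,A], logical=[B,D,C,E,A,F]
After op 6 (replace(3, 'c')): offset=1, physical=[F,B,D,C,c,A], logical=[B,D,C,c,A,F]
After op 7 (rotate(+2)): offset=3, physical=[F,B,D,C,c,A], logical=[C,c,A,F,B,D]
After op 8 (rotate(+2)): offset=5, physical=[F,B,D,C,c,A], logical=[A,F,B,D,C,c]
After op 9 (swap(0, 4)): offset=5, physical=[F,B,D,A,c,C], logical=[C,F,B,D,A,c]
After op 10 (replace(0, 'h')): offset=5, physical=[F,B,D,A,c,h], logical=[h,F,B,D,A,c]
After op 11 (swap(1, 3)): offset=5, physical=[D,B,F,A,c,h], logical=[h,D,B,F,A,c]

Answer: 5 h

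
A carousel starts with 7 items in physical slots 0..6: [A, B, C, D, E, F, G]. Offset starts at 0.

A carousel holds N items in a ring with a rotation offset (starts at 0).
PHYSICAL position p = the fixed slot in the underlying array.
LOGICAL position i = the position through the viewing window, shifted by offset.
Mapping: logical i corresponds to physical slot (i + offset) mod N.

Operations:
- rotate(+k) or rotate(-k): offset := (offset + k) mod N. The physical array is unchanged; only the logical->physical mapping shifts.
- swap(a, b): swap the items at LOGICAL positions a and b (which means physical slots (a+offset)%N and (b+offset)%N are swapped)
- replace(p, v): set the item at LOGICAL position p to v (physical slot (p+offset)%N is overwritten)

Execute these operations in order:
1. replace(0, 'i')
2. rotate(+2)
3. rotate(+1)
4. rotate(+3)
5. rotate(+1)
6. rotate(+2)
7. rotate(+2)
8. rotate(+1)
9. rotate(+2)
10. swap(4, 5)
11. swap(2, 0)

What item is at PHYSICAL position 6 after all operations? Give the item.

After op 1 (replace(0, 'i')): offset=0, physical=[i,B,C,D,E,F,G], logical=[i,B,C,D,E,F,G]
After op 2 (rotate(+2)): offset=2, physical=[i,B,C,D,E,F,G], logical=[C,D,E,F,G,i,B]
After op 3 (rotate(+1)): offset=3, physical=[i,B,C,D,E,F,G], logical=[D,E,F,G,i,B,C]
After op 4 (rotate(+3)): offset=6, physical=[i,B,C,D,E,F,G], logical=[G,i,B,C,D,E,F]
After op 5 (rotate(+1)): offset=0, physical=[i,B,C,D,E,F,G], logical=[i,B,C,D,E,F,G]
After op 6 (rotate(+2)): offset=2, physical=[i,B,C,D,E,F,G], logical=[C,D,E,F,G,i,B]
After op 7 (rotate(+2)): offset=4, physical=[i,B,C,D,E,F,G], logical=[E,F,G,i,B,C,D]
After op 8 (rotate(+1)): offset=5, physical=[i,B,C,D,E,F,G], logical=[F,G,i,B,C,D,E]
After op 9 (rotate(+2)): offset=0, physical=[i,B,C,D,E,F,G], logical=[i,B,C,D,E,F,G]
After op 10 (swap(4, 5)): offset=0, physical=[i,B,C,D,F,E,G], logical=[i,B,C,D,F,E,G]
After op 11 (swap(2, 0)): offset=0, physical=[C,B,i,D,F,E,G], logical=[C,B,i,D,F,E,G]

Answer: G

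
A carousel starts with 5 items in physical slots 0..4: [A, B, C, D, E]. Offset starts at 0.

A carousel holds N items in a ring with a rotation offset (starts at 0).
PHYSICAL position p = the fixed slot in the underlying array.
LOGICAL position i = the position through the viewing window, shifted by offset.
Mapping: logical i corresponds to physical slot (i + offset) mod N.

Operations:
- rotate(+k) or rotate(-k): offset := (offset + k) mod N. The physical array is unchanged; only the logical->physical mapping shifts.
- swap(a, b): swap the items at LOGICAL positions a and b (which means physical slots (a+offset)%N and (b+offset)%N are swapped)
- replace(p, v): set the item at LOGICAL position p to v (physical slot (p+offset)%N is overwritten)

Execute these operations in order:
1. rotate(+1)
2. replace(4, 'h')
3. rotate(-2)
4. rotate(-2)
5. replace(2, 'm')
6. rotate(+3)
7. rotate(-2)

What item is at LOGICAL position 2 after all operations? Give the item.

After op 1 (rotate(+1)): offset=1, physical=[A,B,C,D,E], logical=[B,C,D,E,A]
After op 2 (replace(4, 'h')): offset=1, physical=[h,B,C,D,E], logical=[B,C,D,E,h]
After op 3 (rotate(-2)): offset=4, physical=[h,B,C,D,E], logical=[E,h,B,C,D]
After op 4 (rotate(-2)): offset=2, physical=[h,B,C,D,E], logical=[C,D,E,h,B]
After op 5 (replace(2, 'm')): offset=2, physical=[h,B,C,D,m], logical=[C,D,m,h,B]
After op 6 (rotate(+3)): offset=0, physical=[h,B,C,D,m], logical=[h,B,C,D,m]
After op 7 (rotate(-2)): offset=3, physical=[h,B,C,D,m], logical=[D,m,h,B,C]

Answer: h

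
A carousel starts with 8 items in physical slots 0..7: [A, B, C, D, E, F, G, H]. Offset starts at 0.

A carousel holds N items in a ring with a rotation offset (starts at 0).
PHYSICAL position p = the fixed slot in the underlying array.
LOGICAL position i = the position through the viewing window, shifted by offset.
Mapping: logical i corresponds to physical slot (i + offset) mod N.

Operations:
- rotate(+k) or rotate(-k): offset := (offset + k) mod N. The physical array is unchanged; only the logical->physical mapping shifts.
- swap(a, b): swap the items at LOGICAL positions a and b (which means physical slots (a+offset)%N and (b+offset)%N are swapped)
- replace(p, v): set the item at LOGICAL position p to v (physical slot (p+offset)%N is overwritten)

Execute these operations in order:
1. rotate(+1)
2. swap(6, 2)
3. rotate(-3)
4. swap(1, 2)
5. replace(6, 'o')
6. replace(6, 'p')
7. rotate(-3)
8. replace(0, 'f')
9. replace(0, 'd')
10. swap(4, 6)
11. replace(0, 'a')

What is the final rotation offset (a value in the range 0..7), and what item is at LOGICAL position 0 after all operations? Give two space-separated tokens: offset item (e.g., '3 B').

Answer: 3 a

Derivation:
After op 1 (rotate(+1)): offset=1, physical=[A,B,C,D,E,F,G,H], logical=[B,C,D,E,F,G,H,A]
After op 2 (swap(6, 2)): offset=1, physical=[A,B,C,H,E,F,G,D], logical=[B,C,H,E,F,G,D,A]
After op 3 (rotate(-3)): offset=6, physical=[A,B,C,H,E,F,G,D], logical=[G,D,A,B,C,H,E,F]
After op 4 (swap(1, 2)): offset=6, physical=[D,B,C,H,E,F,G,A], logical=[G,A,D,B,C,H,E,F]
After op 5 (replace(6, 'o')): offset=6, physical=[D,B,C,H,o,F,G,A], logical=[G,A,D,B,C,H,o,F]
After op 6 (replace(6, 'p')): offset=6, physical=[D,B,C,H,p,F,G,A], logical=[G,A,D,B,C,H,p,F]
After op 7 (rotate(-3)): offset=3, physical=[D,B,C,H,p,F,G,A], logical=[H,p,F,G,A,D,B,C]
After op 8 (replace(0, 'f')): offset=3, physical=[D,B,C,f,p,F,G,A], logical=[f,p,F,G,A,D,B,C]
After op 9 (replace(0, 'd')): offset=3, physical=[D,B,C,d,p,F,G,A], logical=[d,p,F,G,A,D,B,C]
After op 10 (swap(4, 6)): offset=3, physical=[D,A,C,d,p,F,G,B], logical=[d,p,F,G,B,D,A,C]
After op 11 (replace(0, 'a')): offset=3, physical=[D,A,C,a,p,F,G,B], logical=[a,p,F,G,B,D,A,C]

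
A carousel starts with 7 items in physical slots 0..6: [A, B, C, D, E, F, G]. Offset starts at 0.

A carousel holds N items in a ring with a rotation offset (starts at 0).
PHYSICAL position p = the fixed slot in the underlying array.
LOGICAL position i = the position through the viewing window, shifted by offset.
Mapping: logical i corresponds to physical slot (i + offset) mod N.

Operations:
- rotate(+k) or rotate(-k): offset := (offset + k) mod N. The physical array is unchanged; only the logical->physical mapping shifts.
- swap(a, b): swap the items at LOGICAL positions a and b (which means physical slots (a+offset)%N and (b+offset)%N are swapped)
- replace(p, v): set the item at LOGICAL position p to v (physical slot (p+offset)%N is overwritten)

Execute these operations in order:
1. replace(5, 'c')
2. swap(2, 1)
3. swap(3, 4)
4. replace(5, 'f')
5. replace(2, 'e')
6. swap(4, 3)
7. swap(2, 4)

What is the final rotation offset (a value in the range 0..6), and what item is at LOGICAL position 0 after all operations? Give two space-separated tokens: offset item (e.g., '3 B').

Answer: 0 A

Derivation:
After op 1 (replace(5, 'c')): offset=0, physical=[A,B,C,D,E,c,G], logical=[A,B,C,D,E,c,G]
After op 2 (swap(2, 1)): offset=0, physical=[A,C,B,D,E,c,G], logical=[A,C,B,D,E,c,G]
After op 3 (swap(3, 4)): offset=0, physical=[A,C,B,E,D,c,G], logical=[A,C,B,E,D,c,G]
After op 4 (replace(5, 'f')): offset=0, physical=[A,C,B,E,D,f,G], logical=[A,C,B,E,D,f,G]
After op 5 (replace(2, 'e')): offset=0, physical=[A,C,e,E,D,f,G], logical=[A,C,e,E,D,f,G]
After op 6 (swap(4, 3)): offset=0, physical=[A,C,e,D,E,f,G], logical=[A,C,e,D,E,f,G]
After op 7 (swap(2, 4)): offset=0, physical=[A,C,E,D,e,f,G], logical=[A,C,E,D,e,f,G]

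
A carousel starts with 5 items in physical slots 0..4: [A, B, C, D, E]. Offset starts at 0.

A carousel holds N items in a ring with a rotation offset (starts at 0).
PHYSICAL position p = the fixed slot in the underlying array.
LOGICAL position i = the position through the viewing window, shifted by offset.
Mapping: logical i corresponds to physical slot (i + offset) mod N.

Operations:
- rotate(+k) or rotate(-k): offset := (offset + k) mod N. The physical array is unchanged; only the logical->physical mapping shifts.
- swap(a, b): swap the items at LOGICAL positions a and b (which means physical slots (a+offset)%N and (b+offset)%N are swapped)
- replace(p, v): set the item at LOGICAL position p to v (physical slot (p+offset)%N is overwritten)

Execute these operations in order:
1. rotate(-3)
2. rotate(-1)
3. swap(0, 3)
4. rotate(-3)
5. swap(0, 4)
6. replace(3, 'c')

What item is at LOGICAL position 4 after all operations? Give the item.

Answer: D

Derivation:
After op 1 (rotate(-3)): offset=2, physical=[A,B,C,D,E], logical=[C,D,E,A,B]
After op 2 (rotate(-1)): offset=1, physical=[A,B,C,D,E], logical=[B,C,D,E,A]
After op 3 (swap(0, 3)): offset=1, physical=[A,E,C,D,B], logical=[E,C,D,B,A]
After op 4 (rotate(-3)): offset=3, physical=[A,E,C,D,B], logical=[D,B,A,E,C]
After op 5 (swap(0, 4)): offset=3, physical=[A,E,D,C,B], logical=[C,B,A,E,D]
After op 6 (replace(3, 'c')): offset=3, physical=[A,c,D,C,B], logical=[C,B,A,c,D]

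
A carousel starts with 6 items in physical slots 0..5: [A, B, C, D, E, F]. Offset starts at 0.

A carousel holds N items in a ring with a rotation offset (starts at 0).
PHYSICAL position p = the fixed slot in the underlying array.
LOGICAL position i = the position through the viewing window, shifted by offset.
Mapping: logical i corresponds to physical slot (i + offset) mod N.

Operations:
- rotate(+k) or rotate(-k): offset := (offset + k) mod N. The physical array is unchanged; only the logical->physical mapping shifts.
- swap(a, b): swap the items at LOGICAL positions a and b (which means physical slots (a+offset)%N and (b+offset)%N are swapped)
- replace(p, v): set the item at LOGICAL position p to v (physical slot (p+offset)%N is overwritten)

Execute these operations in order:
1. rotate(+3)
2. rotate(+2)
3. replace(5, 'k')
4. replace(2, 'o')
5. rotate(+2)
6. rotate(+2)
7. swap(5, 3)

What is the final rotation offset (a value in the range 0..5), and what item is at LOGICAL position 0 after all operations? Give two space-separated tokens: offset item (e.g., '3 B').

Answer: 3 D

Derivation:
After op 1 (rotate(+3)): offset=3, physical=[A,B,C,D,E,F], logical=[D,E,F,A,B,C]
After op 2 (rotate(+2)): offset=5, physical=[A,B,C,D,E,F], logical=[F,A,B,C,D,E]
After op 3 (replace(5, 'k')): offset=5, physical=[A,B,C,D,k,F], logical=[F,A,B,C,D,k]
After op 4 (replace(2, 'o')): offset=5, physical=[A,o,C,D,k,F], logical=[F,A,o,C,D,k]
After op 5 (rotate(+2)): offset=1, physical=[A,o,C,D,k,F], logical=[o,C,D,k,F,A]
After op 6 (rotate(+2)): offset=3, physical=[A,o,C,D,k,F], logical=[D,k,F,A,o,C]
After op 7 (swap(5, 3)): offset=3, physical=[C,o,A,D,k,F], logical=[D,k,F,C,o,A]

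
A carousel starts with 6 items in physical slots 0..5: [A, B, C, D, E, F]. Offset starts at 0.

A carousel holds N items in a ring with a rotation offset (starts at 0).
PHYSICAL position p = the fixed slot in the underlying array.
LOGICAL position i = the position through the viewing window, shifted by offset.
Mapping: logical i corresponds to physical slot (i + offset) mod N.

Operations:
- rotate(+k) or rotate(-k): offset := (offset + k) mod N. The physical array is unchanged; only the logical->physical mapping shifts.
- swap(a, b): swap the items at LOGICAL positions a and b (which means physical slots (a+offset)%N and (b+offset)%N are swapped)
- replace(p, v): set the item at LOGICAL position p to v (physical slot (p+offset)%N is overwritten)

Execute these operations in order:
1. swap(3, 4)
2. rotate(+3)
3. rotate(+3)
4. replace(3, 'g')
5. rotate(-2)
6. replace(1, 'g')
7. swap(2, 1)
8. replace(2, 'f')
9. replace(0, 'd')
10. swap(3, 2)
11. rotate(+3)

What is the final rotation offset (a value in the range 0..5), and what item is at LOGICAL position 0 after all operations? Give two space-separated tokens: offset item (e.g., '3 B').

After op 1 (swap(3, 4)): offset=0, physical=[A,B,C,E,D,F], logical=[A,B,C,E,D,F]
After op 2 (rotate(+3)): offset=3, physical=[A,B,C,E,D,F], logical=[E,D,F,A,B,C]
After op 3 (rotate(+3)): offset=0, physical=[A,B,C,E,D,F], logical=[A,B,C,E,D,F]
After op 4 (replace(3, 'g')): offset=0, physical=[A,B,C,g,D,F], logical=[A,B,C,g,D,F]
After op 5 (rotate(-2)): offset=4, physical=[A,B,C,g,D,F], logical=[D,F,A,B,C,g]
After op 6 (replace(1, 'g')): offset=4, physical=[A,B,C,g,D,g], logical=[D,g,A,B,C,g]
After op 7 (swap(2, 1)): offset=4, physical=[g,B,C,g,D,A], logical=[D,A,g,B,C,g]
After op 8 (replace(2, 'f')): offset=4, physical=[f,B,C,g,D,A], logical=[D,A,f,B,C,g]
After op 9 (replace(0, 'd')): offset=4, physical=[f,B,C,g,d,A], logical=[d,A,f,B,C,g]
After op 10 (swap(3, 2)): offset=4, physical=[B,f,C,g,d,A], logical=[d,A,B,f,C,g]
After op 11 (rotate(+3)): offset=1, physical=[B,f,C,g,d,A], logical=[f,C,g,d,A,B]

Answer: 1 f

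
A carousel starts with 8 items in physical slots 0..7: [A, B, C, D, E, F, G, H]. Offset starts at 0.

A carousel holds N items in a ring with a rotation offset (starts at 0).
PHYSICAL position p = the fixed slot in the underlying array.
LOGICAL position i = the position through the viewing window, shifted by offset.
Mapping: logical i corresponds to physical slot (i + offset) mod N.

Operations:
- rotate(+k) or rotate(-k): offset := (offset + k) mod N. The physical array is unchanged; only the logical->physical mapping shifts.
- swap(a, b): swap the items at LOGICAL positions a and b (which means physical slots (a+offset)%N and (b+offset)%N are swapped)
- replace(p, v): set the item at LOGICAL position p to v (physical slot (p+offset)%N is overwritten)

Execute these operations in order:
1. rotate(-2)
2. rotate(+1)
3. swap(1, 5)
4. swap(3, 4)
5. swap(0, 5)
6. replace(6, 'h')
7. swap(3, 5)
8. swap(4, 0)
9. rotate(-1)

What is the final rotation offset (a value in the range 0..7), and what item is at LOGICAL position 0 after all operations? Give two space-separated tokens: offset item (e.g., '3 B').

Answer: 6 G

Derivation:
After op 1 (rotate(-2)): offset=6, physical=[A,B,C,D,E,F,G,H], logical=[G,H,A,B,C,D,E,F]
After op 2 (rotate(+1)): offset=7, physical=[A,B,C,D,E,F,G,H], logical=[H,A,B,C,D,E,F,G]
After op 3 (swap(1, 5)): offset=7, physical=[E,B,C,D,A,F,G,H], logical=[H,E,B,C,D,A,F,G]
After op 4 (swap(3, 4)): offset=7, physical=[E,B,D,C,A,F,G,H], logical=[H,E,B,D,C,A,F,G]
After op 5 (swap(0, 5)): offset=7, physical=[E,B,D,C,H,F,G,A], logical=[A,E,B,D,C,H,F,G]
After op 6 (replace(6, 'h')): offset=7, physical=[E,B,D,C,H,h,G,A], logical=[A,E,B,D,C,H,h,G]
After op 7 (swap(3, 5)): offset=7, physical=[E,B,H,C,D,h,G,A], logical=[A,E,B,H,C,D,h,G]
After op 8 (swap(4, 0)): offset=7, physical=[E,B,H,A,D,h,G,C], logical=[C,E,B,H,A,D,h,G]
After op 9 (rotate(-1)): offset=6, physical=[E,B,H,A,D,h,G,C], logical=[G,C,E,B,H,A,D,h]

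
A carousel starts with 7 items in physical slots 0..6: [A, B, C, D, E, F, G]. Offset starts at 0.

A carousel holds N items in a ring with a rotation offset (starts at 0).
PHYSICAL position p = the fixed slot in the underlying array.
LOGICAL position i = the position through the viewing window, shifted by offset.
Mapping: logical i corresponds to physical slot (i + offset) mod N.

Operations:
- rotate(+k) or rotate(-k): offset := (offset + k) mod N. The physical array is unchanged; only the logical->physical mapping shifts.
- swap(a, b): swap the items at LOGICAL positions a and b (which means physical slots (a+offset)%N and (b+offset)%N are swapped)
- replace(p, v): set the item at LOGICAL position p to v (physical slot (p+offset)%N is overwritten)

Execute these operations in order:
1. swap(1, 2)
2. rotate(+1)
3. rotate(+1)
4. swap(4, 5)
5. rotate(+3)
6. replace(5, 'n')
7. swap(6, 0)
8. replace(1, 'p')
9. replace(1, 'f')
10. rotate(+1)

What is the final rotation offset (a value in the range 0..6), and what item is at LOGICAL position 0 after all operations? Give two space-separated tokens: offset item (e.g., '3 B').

After op 1 (swap(1, 2)): offset=0, physical=[A,C,B,D,E,F,G], logical=[A,C,B,D,E,F,G]
After op 2 (rotate(+1)): offset=1, physical=[A,C,B,D,E,F,G], logical=[C,B,D,E,F,G,A]
After op 3 (rotate(+1)): offset=2, physical=[A,C,B,D,E,F,G], logical=[B,D,E,F,G,A,C]
After op 4 (swap(4, 5)): offset=2, physical=[G,C,B,D,E,F,A], logical=[B,D,E,F,A,G,C]
After op 5 (rotate(+3)): offset=5, physical=[G,C,B,D,E,F,A], logical=[F,A,G,C,B,D,E]
After op 6 (replace(5, 'n')): offset=5, physical=[G,C,B,n,E,F,A], logical=[F,A,G,C,B,n,E]
After op 7 (swap(6, 0)): offset=5, physical=[G,C,B,n,F,E,A], logical=[E,A,G,C,B,n,F]
After op 8 (replace(1, 'p')): offset=5, physical=[G,C,B,n,F,E,p], logical=[E,p,G,C,B,n,F]
After op 9 (replace(1, 'f')): offset=5, physical=[G,C,B,n,F,E,f], logical=[E,f,G,C,B,n,F]
After op 10 (rotate(+1)): offset=6, physical=[G,C,B,n,F,E,f], logical=[f,G,C,B,n,F,E]

Answer: 6 f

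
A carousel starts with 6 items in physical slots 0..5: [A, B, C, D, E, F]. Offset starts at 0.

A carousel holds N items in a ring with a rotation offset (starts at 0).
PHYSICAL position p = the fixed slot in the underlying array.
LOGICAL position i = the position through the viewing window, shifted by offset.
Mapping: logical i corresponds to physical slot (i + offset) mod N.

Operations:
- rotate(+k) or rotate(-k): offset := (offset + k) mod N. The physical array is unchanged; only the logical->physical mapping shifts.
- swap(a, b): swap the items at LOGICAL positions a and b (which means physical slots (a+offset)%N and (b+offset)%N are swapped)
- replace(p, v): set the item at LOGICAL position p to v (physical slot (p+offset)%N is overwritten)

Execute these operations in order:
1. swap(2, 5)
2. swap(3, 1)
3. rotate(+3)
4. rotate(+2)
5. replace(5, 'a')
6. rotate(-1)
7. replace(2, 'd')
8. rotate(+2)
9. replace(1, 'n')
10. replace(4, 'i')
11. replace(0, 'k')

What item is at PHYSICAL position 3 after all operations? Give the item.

Answer: B

Derivation:
After op 1 (swap(2, 5)): offset=0, physical=[A,B,F,D,E,C], logical=[A,B,F,D,E,C]
After op 2 (swap(3, 1)): offset=0, physical=[A,D,F,B,E,C], logical=[A,D,F,B,E,C]
After op 3 (rotate(+3)): offset=3, physical=[A,D,F,B,E,C], logical=[B,E,C,A,D,F]
After op 4 (rotate(+2)): offset=5, physical=[A,D,F,B,E,C], logical=[C,A,D,F,B,E]
After op 5 (replace(5, 'a')): offset=5, physical=[A,D,F,B,a,C], logical=[C,A,D,F,B,a]
After op 6 (rotate(-1)): offset=4, physical=[A,D,F,B,a,C], logical=[a,C,A,D,F,B]
After op 7 (replace(2, 'd')): offset=4, physical=[d,D,F,B,a,C], logical=[a,C,d,D,F,B]
After op 8 (rotate(+2)): offset=0, physical=[d,D,F,B,a,C], logical=[d,D,F,B,a,C]
After op 9 (replace(1, 'n')): offset=0, physical=[d,n,F,B,a,C], logical=[d,n,F,B,a,C]
After op 10 (replace(4, 'i')): offset=0, physical=[d,n,F,B,i,C], logical=[d,n,F,B,i,C]
After op 11 (replace(0, 'k')): offset=0, physical=[k,n,F,B,i,C], logical=[k,n,F,B,i,C]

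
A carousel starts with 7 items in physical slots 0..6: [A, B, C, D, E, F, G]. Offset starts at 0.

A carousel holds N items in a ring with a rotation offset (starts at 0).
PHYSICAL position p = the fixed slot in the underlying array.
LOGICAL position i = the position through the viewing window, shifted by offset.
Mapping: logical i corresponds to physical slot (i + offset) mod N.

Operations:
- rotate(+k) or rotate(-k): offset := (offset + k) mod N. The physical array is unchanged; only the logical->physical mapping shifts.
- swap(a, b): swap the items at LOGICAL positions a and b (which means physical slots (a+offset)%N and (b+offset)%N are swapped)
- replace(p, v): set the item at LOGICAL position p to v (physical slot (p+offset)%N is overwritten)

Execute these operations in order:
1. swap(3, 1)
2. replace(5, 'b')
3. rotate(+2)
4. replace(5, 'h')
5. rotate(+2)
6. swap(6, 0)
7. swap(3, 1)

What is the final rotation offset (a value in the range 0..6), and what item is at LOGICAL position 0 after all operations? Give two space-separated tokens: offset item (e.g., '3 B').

After op 1 (swap(3, 1)): offset=0, physical=[A,D,C,B,E,F,G], logical=[A,D,C,B,E,F,G]
After op 2 (replace(5, 'b')): offset=0, physical=[A,D,C,B,E,b,G], logical=[A,D,C,B,E,b,G]
After op 3 (rotate(+2)): offset=2, physical=[A,D,C,B,E,b,G], logical=[C,B,E,b,G,A,D]
After op 4 (replace(5, 'h')): offset=2, physical=[h,D,C,B,E,b,G], logical=[C,B,E,b,G,h,D]
After op 5 (rotate(+2)): offset=4, physical=[h,D,C,B,E,b,G], logical=[E,b,G,h,D,C,B]
After op 6 (swap(6, 0)): offset=4, physical=[h,D,C,E,B,b,G], logical=[B,b,G,h,D,C,E]
After op 7 (swap(3, 1)): offset=4, physical=[b,D,C,E,B,h,G], logical=[B,h,G,b,D,C,E]

Answer: 4 B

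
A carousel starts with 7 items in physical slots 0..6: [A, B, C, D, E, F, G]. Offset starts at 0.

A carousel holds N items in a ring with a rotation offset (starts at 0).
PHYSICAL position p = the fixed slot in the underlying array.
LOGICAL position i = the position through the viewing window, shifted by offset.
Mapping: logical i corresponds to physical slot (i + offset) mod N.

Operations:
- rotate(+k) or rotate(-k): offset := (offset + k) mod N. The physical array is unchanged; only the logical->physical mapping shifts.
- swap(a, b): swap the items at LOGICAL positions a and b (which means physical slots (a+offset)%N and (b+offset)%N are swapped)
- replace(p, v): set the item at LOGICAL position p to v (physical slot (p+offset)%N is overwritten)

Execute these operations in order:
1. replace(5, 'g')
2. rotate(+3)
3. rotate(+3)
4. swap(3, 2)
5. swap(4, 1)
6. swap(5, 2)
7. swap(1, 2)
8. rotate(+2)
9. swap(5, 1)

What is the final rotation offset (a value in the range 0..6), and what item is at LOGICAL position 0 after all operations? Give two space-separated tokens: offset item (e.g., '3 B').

Answer: 1 D

Derivation:
After op 1 (replace(5, 'g')): offset=0, physical=[A,B,C,D,E,g,G], logical=[A,B,C,D,E,g,G]
After op 2 (rotate(+3)): offset=3, physical=[A,B,C,D,E,g,G], logical=[D,E,g,G,A,B,C]
After op 3 (rotate(+3)): offset=6, physical=[A,B,C,D,E,g,G], logical=[G,A,B,C,D,E,g]
After op 4 (swap(3, 2)): offset=6, physical=[A,C,B,D,E,g,G], logical=[G,A,C,B,D,E,g]
After op 5 (swap(4, 1)): offset=6, physical=[D,C,B,A,E,g,G], logical=[G,D,C,B,A,E,g]
After op 6 (swap(5, 2)): offset=6, physical=[D,E,B,A,C,g,G], logical=[G,D,E,B,A,C,g]
After op 7 (swap(1, 2)): offset=6, physical=[E,D,B,A,C,g,G], logical=[G,E,D,B,A,C,g]
After op 8 (rotate(+2)): offset=1, physical=[E,D,B,A,C,g,G], logical=[D,B,A,C,g,G,E]
After op 9 (swap(5, 1)): offset=1, physical=[E,D,G,A,C,g,B], logical=[D,G,A,C,g,B,E]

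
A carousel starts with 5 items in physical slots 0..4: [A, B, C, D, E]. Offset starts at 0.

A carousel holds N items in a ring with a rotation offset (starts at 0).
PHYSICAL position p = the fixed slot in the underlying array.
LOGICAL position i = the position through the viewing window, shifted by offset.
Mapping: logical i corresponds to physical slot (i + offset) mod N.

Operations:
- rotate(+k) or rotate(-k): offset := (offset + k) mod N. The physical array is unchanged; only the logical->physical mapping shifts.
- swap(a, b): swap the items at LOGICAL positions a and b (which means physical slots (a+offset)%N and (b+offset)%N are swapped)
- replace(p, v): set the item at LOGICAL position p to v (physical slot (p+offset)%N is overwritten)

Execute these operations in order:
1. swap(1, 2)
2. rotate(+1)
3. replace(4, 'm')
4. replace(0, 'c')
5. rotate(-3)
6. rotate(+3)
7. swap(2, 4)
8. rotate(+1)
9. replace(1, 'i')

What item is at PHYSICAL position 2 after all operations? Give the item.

After op 1 (swap(1, 2)): offset=0, physical=[A,C,B,D,E], logical=[A,C,B,D,E]
After op 2 (rotate(+1)): offset=1, physical=[A,C,B,D,E], logical=[C,B,D,E,A]
After op 3 (replace(4, 'm')): offset=1, physical=[m,C,B,D,E], logical=[C,B,D,E,m]
After op 4 (replace(0, 'c')): offset=1, physical=[m,c,B,D,E], logical=[c,B,D,E,m]
After op 5 (rotate(-3)): offset=3, physical=[m,c,B,D,E], logical=[D,E,m,c,B]
After op 6 (rotate(+3)): offset=1, physical=[m,c,B,D,E], logical=[c,B,D,E,m]
After op 7 (swap(2, 4)): offset=1, physical=[D,c,B,m,E], logical=[c,B,m,E,D]
After op 8 (rotate(+1)): offset=2, physical=[D,c,B,m,E], logical=[B,m,E,D,c]
After op 9 (replace(1, 'i')): offset=2, physical=[D,c,B,i,E], logical=[B,i,E,D,c]

Answer: B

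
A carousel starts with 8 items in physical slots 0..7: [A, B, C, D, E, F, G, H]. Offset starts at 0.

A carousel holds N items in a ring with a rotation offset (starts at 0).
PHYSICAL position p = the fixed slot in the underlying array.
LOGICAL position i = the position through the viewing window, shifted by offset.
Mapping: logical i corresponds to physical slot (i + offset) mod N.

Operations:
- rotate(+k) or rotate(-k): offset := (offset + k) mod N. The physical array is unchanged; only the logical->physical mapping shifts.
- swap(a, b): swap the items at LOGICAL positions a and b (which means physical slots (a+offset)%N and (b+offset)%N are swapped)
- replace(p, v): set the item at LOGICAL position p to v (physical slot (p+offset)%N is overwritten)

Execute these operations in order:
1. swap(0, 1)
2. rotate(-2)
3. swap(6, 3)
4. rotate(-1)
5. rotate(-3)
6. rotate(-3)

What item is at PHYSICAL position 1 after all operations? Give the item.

Answer: E

Derivation:
After op 1 (swap(0, 1)): offset=0, physical=[B,A,C,D,E,F,G,H], logical=[B,A,C,D,E,F,G,H]
After op 2 (rotate(-2)): offset=6, physical=[B,A,C,D,E,F,G,H], logical=[G,H,B,A,C,D,E,F]
After op 3 (swap(6, 3)): offset=6, physical=[B,E,C,D,A,F,G,H], logical=[G,H,B,E,C,D,A,F]
After op 4 (rotate(-1)): offset=5, physical=[B,E,C,D,A,F,G,H], logical=[F,G,H,B,E,C,D,A]
After op 5 (rotate(-3)): offset=2, physical=[B,E,C,D,A,F,G,H], logical=[C,D,A,F,G,H,B,E]
After op 6 (rotate(-3)): offset=7, physical=[B,E,C,D,A,F,G,H], logical=[H,B,E,C,D,A,F,G]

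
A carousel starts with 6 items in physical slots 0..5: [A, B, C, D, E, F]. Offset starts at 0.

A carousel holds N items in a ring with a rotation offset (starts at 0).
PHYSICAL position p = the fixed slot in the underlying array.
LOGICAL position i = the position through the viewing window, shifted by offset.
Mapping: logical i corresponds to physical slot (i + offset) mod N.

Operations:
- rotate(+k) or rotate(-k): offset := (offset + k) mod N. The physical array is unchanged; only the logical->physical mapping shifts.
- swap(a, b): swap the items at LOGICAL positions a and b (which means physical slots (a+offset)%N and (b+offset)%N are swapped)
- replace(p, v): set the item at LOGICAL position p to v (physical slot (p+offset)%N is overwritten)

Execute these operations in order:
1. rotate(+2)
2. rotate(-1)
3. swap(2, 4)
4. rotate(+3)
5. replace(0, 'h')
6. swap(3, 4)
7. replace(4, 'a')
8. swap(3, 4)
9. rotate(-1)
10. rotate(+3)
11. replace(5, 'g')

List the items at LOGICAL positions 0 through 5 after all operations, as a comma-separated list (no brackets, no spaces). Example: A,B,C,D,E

After op 1 (rotate(+2)): offset=2, physical=[A,B,C,D,E,F], logical=[C,D,E,F,A,B]
After op 2 (rotate(-1)): offset=1, physical=[A,B,C,D,E,F], logical=[B,C,D,E,F,A]
After op 3 (swap(2, 4)): offset=1, physical=[A,B,C,F,E,D], logical=[B,C,F,E,D,A]
After op 4 (rotate(+3)): offset=4, physical=[A,B,C,F,E,D], logical=[E,D,A,B,C,F]
After op 5 (replace(0, 'h')): offset=4, physical=[A,B,C,F,h,D], logical=[h,D,A,B,C,F]
After op 6 (swap(3, 4)): offset=4, physical=[A,C,B,F,h,D], logical=[h,D,A,C,B,F]
After op 7 (replace(4, 'a')): offset=4, physical=[A,C,a,F,h,D], logical=[h,D,A,C,a,F]
After op 8 (swap(3, 4)): offset=4, physical=[A,a,C,F,h,D], logical=[h,D,A,a,C,F]
After op 9 (rotate(-1)): offset=3, physical=[A,a,C,F,h,D], logical=[F,h,D,A,a,C]
After op 10 (rotate(+3)): offset=0, physical=[A,a,C,F,h,D], logical=[A,a,C,F,h,D]
After op 11 (replace(5, 'g')): offset=0, physical=[A,a,C,F,h,g], logical=[A,a,C,F,h,g]

Answer: A,a,C,F,h,g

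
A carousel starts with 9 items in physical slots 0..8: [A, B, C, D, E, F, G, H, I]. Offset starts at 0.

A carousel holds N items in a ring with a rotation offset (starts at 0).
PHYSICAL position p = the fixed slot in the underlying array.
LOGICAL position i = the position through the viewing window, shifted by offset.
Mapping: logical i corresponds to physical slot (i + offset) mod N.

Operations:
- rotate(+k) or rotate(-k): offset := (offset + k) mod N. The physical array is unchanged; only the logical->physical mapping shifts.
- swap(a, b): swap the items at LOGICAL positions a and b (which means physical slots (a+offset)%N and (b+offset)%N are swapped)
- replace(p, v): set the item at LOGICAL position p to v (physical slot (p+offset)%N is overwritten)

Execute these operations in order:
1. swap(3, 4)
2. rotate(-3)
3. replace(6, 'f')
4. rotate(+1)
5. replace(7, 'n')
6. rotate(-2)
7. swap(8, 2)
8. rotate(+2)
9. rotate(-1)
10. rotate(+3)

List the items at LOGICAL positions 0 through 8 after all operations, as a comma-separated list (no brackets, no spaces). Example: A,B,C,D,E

Answer: A,B,C,f,H,n,G,D,I

Derivation:
After op 1 (swap(3, 4)): offset=0, physical=[A,B,C,E,D,F,G,H,I], logical=[A,B,C,E,D,F,G,H,I]
After op 2 (rotate(-3)): offset=6, physical=[A,B,C,E,D,F,G,H,I], logical=[G,H,I,A,B,C,E,D,F]
After op 3 (replace(6, 'f')): offset=6, physical=[A,B,C,f,D,F,G,H,I], logical=[G,H,I,A,B,C,f,D,F]
After op 4 (rotate(+1)): offset=7, physical=[A,B,C,f,D,F,G,H,I], logical=[H,I,A,B,C,f,D,F,G]
After op 5 (replace(7, 'n')): offset=7, physical=[A,B,C,f,D,n,G,H,I], logical=[H,I,A,B,C,f,D,n,G]
After op 6 (rotate(-2)): offset=5, physical=[A,B,C,f,D,n,G,H,I], logical=[n,G,H,I,A,B,C,f,D]
After op 7 (swap(8, 2)): offset=5, physical=[A,B,C,f,H,n,G,D,I], logical=[n,G,D,I,A,B,C,f,H]
After op 8 (rotate(+2)): offset=7, physical=[A,B,C,f,H,n,G,D,I], logical=[D,I,A,B,C,f,H,n,G]
After op 9 (rotate(-1)): offset=6, physical=[A,B,C,f,H,n,G,D,I], logical=[G,D,I,A,B,C,f,H,n]
After op 10 (rotate(+3)): offset=0, physical=[A,B,C,f,H,n,G,D,I], logical=[A,B,C,f,H,n,G,D,I]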